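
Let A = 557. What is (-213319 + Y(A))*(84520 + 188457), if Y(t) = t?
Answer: -58079132474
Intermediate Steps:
(-213319 + Y(A))*(84520 + 188457) = (-213319 + 557)*(84520 + 188457) = -212762*272977 = -58079132474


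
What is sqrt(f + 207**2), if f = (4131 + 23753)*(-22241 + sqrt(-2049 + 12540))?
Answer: sqrt(-620125195 + 27884*sqrt(10491)) ≈ 24845.0*I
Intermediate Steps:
f = -620168044 + 27884*sqrt(10491) (f = 27884*(-22241 + sqrt(10491)) = -620168044 + 27884*sqrt(10491) ≈ -6.1731e+8)
sqrt(f + 207**2) = sqrt((-620168044 + 27884*sqrt(10491)) + 207**2) = sqrt((-620168044 + 27884*sqrt(10491)) + 42849) = sqrt(-620125195 + 27884*sqrt(10491))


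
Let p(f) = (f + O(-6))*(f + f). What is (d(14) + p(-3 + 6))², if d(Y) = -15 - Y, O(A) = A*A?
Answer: 42025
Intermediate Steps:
O(A) = A²
p(f) = 2*f*(36 + f) (p(f) = (f + (-6)²)*(f + f) = (f + 36)*(2*f) = (36 + f)*(2*f) = 2*f*(36 + f))
(d(14) + p(-3 + 6))² = ((-15 - 1*14) + 2*(-3 + 6)*(36 + (-3 + 6)))² = ((-15 - 14) + 2*3*(36 + 3))² = (-29 + 2*3*39)² = (-29 + 234)² = 205² = 42025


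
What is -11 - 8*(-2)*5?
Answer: 69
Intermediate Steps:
-11 - 8*(-2)*5 = -11 - (-16)*5 = -11 - 1*(-80) = -11 + 80 = 69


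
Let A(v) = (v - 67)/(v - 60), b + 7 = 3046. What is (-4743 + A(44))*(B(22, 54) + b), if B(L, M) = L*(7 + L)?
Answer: -278955605/16 ≈ -1.7435e+7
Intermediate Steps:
b = 3039 (b = -7 + 3046 = 3039)
A(v) = (-67 + v)/(-60 + v)
(-4743 + A(44))*(B(22, 54) + b) = (-4743 + (-67 + 44)/(-60 + 44))*(22*(7 + 22) + 3039) = (-4743 - 23/(-16))*(22*29 + 3039) = (-4743 - 1/16*(-23))*(638 + 3039) = (-4743 + 23/16)*3677 = -75865/16*3677 = -278955605/16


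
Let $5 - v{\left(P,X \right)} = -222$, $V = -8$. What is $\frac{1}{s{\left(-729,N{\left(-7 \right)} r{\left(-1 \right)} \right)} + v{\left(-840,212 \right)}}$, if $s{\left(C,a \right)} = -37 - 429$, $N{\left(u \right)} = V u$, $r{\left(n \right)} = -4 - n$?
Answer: $- \frac{1}{239} \approx -0.0041841$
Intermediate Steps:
$v{\left(P,X \right)} = 227$ ($v{\left(P,X \right)} = 5 - -222 = 5 + 222 = 227$)
$N{\left(u \right)} = - 8 u$
$s{\left(C,a \right)} = -466$ ($s{\left(C,a \right)} = -37 - 429 = -466$)
$\frac{1}{s{\left(-729,N{\left(-7 \right)} r{\left(-1 \right)} \right)} + v{\left(-840,212 \right)}} = \frac{1}{-466 + 227} = \frac{1}{-239} = - \frac{1}{239}$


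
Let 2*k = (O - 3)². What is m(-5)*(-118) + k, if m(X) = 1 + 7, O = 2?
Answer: -1887/2 ≈ -943.50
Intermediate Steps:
m(X) = 8
k = ½ (k = (2 - 3)²/2 = (½)*(-1)² = (½)*1 = ½ ≈ 0.50000)
m(-5)*(-118) + k = 8*(-118) + ½ = -944 + ½ = -1887/2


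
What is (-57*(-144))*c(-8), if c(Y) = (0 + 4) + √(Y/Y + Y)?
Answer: 32832 + 8208*I*√7 ≈ 32832.0 + 21716.0*I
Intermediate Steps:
c(Y) = 4 + √(1 + Y)
(-57*(-144))*c(-8) = (-57*(-144))*(4 + √(1 - 8)) = 8208*(4 + √(-7)) = 8208*(4 + I*√7) = 32832 + 8208*I*√7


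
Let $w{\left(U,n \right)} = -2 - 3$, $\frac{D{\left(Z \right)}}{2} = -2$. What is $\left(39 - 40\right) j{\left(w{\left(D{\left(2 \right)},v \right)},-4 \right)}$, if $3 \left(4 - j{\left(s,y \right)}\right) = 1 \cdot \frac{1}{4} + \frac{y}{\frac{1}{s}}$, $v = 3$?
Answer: $\frac{11}{4} \approx 2.75$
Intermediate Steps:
$D{\left(Z \right)} = -4$ ($D{\left(Z \right)} = 2 \left(-2\right) = -4$)
$w{\left(U,n \right)} = -5$ ($w{\left(U,n \right)} = -2 - 3 = -5$)
$j{\left(s,y \right)} = \frac{47}{12} - \frac{s y}{3}$ ($j{\left(s,y \right)} = 4 - \frac{1 \cdot \frac{1}{4} + \frac{y}{\frac{1}{s}}}{3} = 4 - \frac{1 \cdot \frac{1}{4} + y s}{3} = 4 - \frac{\frac{1}{4} + s y}{3} = 4 - \left(\frac{1}{12} + \frac{s y}{3}\right) = \frac{47}{12} - \frac{s y}{3}$)
$\left(39 - 40\right) j{\left(w{\left(D{\left(2 \right)},v \right)},-4 \right)} = \left(39 - 40\right) \left(\frac{47}{12} - \left(- \frac{5}{3}\right) \left(-4\right)\right) = - (\frac{47}{12} - \frac{20}{3}) = \left(-1\right) \left(- \frac{11}{4}\right) = \frac{11}{4}$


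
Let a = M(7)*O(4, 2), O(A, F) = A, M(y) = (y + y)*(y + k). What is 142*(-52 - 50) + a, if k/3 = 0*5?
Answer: -14092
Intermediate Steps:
k = 0 (k = 3*(0*5) = 3*0 = 0)
M(y) = 2*y**2 (M(y) = (y + y)*(y + 0) = (2*y)*y = 2*y**2)
a = 392 (a = (2*7**2)*4 = (2*49)*4 = 98*4 = 392)
142*(-52 - 50) + a = 142*(-52 - 50) + 392 = 142*(-102) + 392 = -14484 + 392 = -14092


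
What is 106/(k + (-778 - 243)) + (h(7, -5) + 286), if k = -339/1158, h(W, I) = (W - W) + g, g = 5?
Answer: 114676813/394219 ≈ 290.90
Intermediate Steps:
h(W, I) = 5 (h(W, I) = (W - W) + 5 = 0 + 5 = 5)
k = -113/386 (k = -339*1/1158 = -113/386 ≈ -0.29275)
106/(k + (-778 - 243)) + (h(7, -5) + 286) = 106/(-113/386 + (-778 - 243)) + (5 + 286) = 106/(-113/386 - 1021) + 291 = 106/(-394219/386) + 291 = -386/394219*106 + 291 = -40916/394219 + 291 = 114676813/394219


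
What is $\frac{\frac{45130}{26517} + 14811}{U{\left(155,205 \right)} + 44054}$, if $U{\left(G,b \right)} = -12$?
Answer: $\frac{392788417}{1167861714} \approx 0.33633$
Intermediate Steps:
$\frac{\frac{45130}{26517} + 14811}{U{\left(155,205 \right)} + 44054} = \frac{\frac{45130}{26517} + 14811}{-12 + 44054} = \frac{45130 \cdot \frac{1}{26517} + 14811}{44042} = \left(\frac{45130}{26517} + 14811\right) \frac{1}{44042} = \frac{392788417}{26517} \cdot \frac{1}{44042} = \frac{392788417}{1167861714}$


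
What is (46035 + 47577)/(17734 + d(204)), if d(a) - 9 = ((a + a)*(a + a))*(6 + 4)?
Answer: 93612/1682383 ≈ 0.055642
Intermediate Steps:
d(a) = 9 + 40*a**2 (d(a) = 9 + ((a + a)*(a + a))*(6 + 4) = 9 + ((2*a)*(2*a))*10 = 9 + (4*a**2)*10 = 9 + 40*a**2)
(46035 + 47577)/(17734 + d(204)) = (46035 + 47577)/(17734 + (9 + 40*204**2)) = 93612/(17734 + (9 + 40*41616)) = 93612/(17734 + (9 + 1664640)) = 93612/(17734 + 1664649) = 93612/1682383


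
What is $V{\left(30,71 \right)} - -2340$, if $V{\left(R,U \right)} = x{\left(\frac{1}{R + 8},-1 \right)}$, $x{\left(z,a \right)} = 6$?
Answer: $2346$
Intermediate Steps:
$V{\left(R,U \right)} = 6$
$V{\left(30,71 \right)} - -2340 = 6 - -2340 = 6 + 2340 = 2346$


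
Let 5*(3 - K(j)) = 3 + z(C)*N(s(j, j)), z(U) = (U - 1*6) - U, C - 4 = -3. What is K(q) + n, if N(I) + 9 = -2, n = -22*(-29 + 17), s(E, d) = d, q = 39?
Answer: 1266/5 ≈ 253.20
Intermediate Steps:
n = 264 (n = -22*(-12) = 264)
N(I) = -11 (N(I) = -9 - 2 = -11)
C = 1 (C = 4 - 3 = 1)
z(U) = -6 (z(U) = (U - 6) - U = (-6 + U) - U = -6)
K(j) = -54/5 (K(j) = 3 - (3 - 6*(-11))/5 = 3 - (3 + 66)/5 = 3 - ⅕*69 = 3 - 69/5 = -54/5)
K(q) + n = -54/5 + 264 = 1266/5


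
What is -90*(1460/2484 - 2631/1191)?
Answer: 3997120/27393 ≈ 145.92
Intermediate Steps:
-90*(1460/2484 - 2631/1191) = -90*(1460*(1/2484) - 2631*1/1191) = -90*(365/621 - 877/397) = -90*(-399712/246537) = 3997120/27393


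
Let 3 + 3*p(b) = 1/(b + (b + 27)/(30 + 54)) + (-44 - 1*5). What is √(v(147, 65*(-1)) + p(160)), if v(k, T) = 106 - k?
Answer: I*√97486508721/40881 ≈ 7.6375*I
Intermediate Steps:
p(b) = -52/3 + 1/(3*(9/28 + 85*b/84)) (p(b) = -1 + (1/(b + (b + 27)/(30 + 54)) + (-44 - 1*5))/3 = -1 + (1/(b + (27 + b)/84) + (-44 - 5))/3 = -1 + (1/(b + (27 + b)*(1/84)) - 49)/3 = -1 + (1/(b + (9/28 + b/84)) - 49)/3 = -1 + (1/(9/28 + 85*b/84) - 49)/3 = -1 + (-49 + 1/(9/28 + 85*b/84))/3 = -1 + (-49/3 + 1/(3*(9/28 + 85*b/84))) = -52/3 + 1/(3*(9/28 + 85*b/84)))
√(v(147, 65*(-1)) + p(160)) = √((106 - 1*147) + 20*(-66 - 221*160)/(3*(27 + 85*160))) = √((106 - 147) + 20*(-66 - 35360)/(3*(27 + 13600))) = √(-41 + (20/3)*(-35426)/13627) = √(-41 + (20/3)*(1/13627)*(-35426)) = √(-41 - 708520/40881) = √(-2384641/40881) = I*√97486508721/40881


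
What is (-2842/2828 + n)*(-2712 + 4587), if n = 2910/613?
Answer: 868839375/123826 ≈ 7016.6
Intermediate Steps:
n = 2910/613 (n = 2910*(1/613) = 2910/613 ≈ 4.7471)
(-2842/2828 + n)*(-2712 + 4587) = (-2842/2828 + 2910/613)*(-2712 + 4587) = (-2842*1/2828 + 2910/613)*1875 = (-203/202 + 2910/613)*1875 = (463381/123826)*1875 = 868839375/123826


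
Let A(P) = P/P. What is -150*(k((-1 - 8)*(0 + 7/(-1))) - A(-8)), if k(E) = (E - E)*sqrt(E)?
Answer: 150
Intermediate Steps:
A(P) = 1
k(E) = 0 (k(E) = 0*sqrt(E) = 0)
-150*(k((-1 - 8)*(0 + 7/(-1))) - A(-8)) = -150*(0 - 1*1) = -150*(0 - 1) = -150*(-1) = 150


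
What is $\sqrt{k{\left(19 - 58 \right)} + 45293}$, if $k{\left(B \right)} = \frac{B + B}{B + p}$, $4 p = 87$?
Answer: $\frac{\sqrt{23962389}}{23} \approx 212.83$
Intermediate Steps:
$p = \frac{87}{4}$ ($p = \frac{1}{4} \cdot 87 = \frac{87}{4} \approx 21.75$)
$k{\left(B \right)} = \frac{2 B}{\frac{87}{4} + B}$ ($k{\left(B \right)} = \frac{B + B}{B + \frac{87}{4}} = \frac{2 B}{\frac{87}{4} + B}$)
$\sqrt{k{\left(19 - 58 \right)} + 45293} = \sqrt{\frac{8 \left(19 - 58\right)}{87 + 4 \left(19 - 58\right)} + 45293} = \sqrt{8 \left(-39\right) \frac{1}{87 + 4 \left(-39\right)} + 45293} = \sqrt{8 \left(-39\right) \frac{1}{87 - 156} + 45293} = \sqrt{8 \left(-39\right) \frac{1}{-69} + 45293} = \sqrt{8 \left(-39\right) \left(- \frac{1}{69}\right) + 45293} = \sqrt{\frac{104}{23} + 45293} = \sqrt{\frac{1041843}{23}} = \frac{\sqrt{23962389}}{23}$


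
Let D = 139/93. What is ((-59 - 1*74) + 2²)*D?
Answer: -5977/31 ≈ -192.81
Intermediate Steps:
D = 139/93 (D = 139*(1/93) = 139/93 ≈ 1.4946)
((-59 - 1*74) + 2²)*D = ((-59 - 1*74) + 2²)*(139/93) = ((-59 - 74) + 4)*(139/93) = (-133 + 4)*(139/93) = -129*139/93 = -5977/31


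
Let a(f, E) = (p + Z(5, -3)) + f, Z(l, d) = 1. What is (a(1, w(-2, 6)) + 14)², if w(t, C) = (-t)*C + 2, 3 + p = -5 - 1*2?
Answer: 36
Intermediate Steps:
p = -10 (p = -3 + (-5 - 1*2) = -3 + (-5 - 2) = -3 - 7 = -10)
w(t, C) = 2 - C*t (w(t, C) = -C*t + 2 = 2 - C*t)
a(f, E) = -9 + f (a(f, E) = (-10 + 1) + f = -9 + f)
(a(1, w(-2, 6)) + 14)² = ((-9 + 1) + 14)² = (-8 + 14)² = 6² = 36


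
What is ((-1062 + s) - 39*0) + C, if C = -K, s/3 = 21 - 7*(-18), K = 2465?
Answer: -3086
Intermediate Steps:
s = 441 (s = 3*(21 - 7*(-18)) = 3*(21 + 126) = 3*147 = 441)
C = -2465 (C = -1*2465 = -2465)
((-1062 + s) - 39*0) + C = ((-1062 + 441) - 39*0) - 2465 = (-621 + 0) - 2465 = -621 - 2465 = -3086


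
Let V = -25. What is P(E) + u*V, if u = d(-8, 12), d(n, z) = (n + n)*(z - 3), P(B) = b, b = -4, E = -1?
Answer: 3596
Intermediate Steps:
P(B) = -4
d(n, z) = 2*n*(-3 + z) (d(n, z) = (2*n)*(-3 + z) = 2*n*(-3 + z))
u = -144 (u = 2*(-8)*(-3 + 12) = 2*(-8)*9 = -144)
P(E) + u*V = -4 - 144*(-25) = -4 + 3600 = 3596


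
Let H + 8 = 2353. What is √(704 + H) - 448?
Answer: -448 + √3049 ≈ -392.78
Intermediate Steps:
H = 2345 (H = -8 + 2353 = 2345)
√(704 + H) - 448 = √(704 + 2345) - 448 = √3049 - 448 = -448 + √3049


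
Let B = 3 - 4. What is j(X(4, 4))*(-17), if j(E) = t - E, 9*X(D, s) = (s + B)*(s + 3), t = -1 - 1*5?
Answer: 425/3 ≈ 141.67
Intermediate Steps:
B = -1
t = -6 (t = -1 - 5 = -6)
X(D, s) = (-1 + s)*(3 + s)/9 (X(D, s) = ((s - 1)*(s + 3))/9 = ((-1 + s)*(3 + s))/9 = (-1 + s)*(3 + s)/9)
j(E) = -6 - E
j(X(4, 4))*(-17) = (-6 - (-⅓ + (⅑)*4² + (2/9)*4))*(-17) = (-6 - (-⅓ + (⅑)*16 + 8/9))*(-17) = (-6 - (-⅓ + 16/9 + 8/9))*(-17) = (-6 - 1*7/3)*(-17) = (-6 - 7/3)*(-17) = -25/3*(-17) = 425/3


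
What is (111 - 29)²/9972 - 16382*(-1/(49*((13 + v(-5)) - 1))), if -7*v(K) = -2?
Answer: 20926144/750393 ≈ 27.887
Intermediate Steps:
v(K) = 2/7 (v(K) = -⅐*(-2) = 2/7)
(111 - 29)²/9972 - 16382*(-1/(49*((13 + v(-5)) - 1))) = (111 - 29)²/9972 - 16382*(-1/(49*((13 + 2/7) - 1))) = 82²*(1/9972) - 16382*(-1/(49*(93/7 - 1))) = 6724*(1/9972) - 16382/(-7*86/7*7) = 1681/2493 - 16382/((-86*7)) = 1681/2493 - 16382/(-602) = 1681/2493 - 16382*(-1/602) = 1681/2493 + 8191/301 = 20926144/750393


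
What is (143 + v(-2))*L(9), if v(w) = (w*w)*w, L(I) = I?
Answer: 1215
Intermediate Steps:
v(w) = w³ (v(w) = w²*w = w³)
(143 + v(-2))*L(9) = (143 + (-2)³)*9 = (143 - 8)*9 = 135*9 = 1215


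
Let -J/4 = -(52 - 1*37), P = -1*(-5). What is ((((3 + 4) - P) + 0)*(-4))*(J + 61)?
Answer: -968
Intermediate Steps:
P = 5
J = 60 (J = -(-4)*(52 - 1*37) = -(-4)*(52 - 37) = -(-4)*15 = -4*(-15) = 60)
((((3 + 4) - P) + 0)*(-4))*(J + 61) = ((((3 + 4) - 1*5) + 0)*(-4))*(60 + 61) = (((7 - 5) + 0)*(-4))*121 = ((2 + 0)*(-4))*121 = (2*(-4))*121 = -8*121 = -968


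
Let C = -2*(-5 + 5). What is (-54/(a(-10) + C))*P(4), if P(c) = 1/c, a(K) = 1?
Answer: -27/2 ≈ -13.500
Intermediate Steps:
C = 0 (C = -2*0 = 0)
(-54/(a(-10) + C))*P(4) = (-54/(1 + 0))/4 = (-54/1)*(1/4) = (1*(-54))*(1/4) = -54*1/4 = -27/2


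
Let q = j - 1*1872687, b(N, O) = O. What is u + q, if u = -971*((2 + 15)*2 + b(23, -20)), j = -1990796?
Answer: -3877077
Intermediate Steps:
q = -3863483 (q = -1990796 - 1*1872687 = -1990796 - 1872687 = -3863483)
u = -13594 (u = -971*((2 + 15)*2 - 20) = -971*(17*2 - 20) = -971*(34 - 20) = -971*14 = -13594)
u + q = -13594 - 3863483 = -3877077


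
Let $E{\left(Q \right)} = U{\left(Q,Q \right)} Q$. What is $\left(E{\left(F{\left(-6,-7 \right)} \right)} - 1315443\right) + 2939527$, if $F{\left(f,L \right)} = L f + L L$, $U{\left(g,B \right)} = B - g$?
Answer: $1624084$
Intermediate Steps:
$F{\left(f,L \right)} = L^{2} + L f$ ($F{\left(f,L \right)} = L f + L^{2} = L^{2} + L f$)
$E{\left(Q \right)} = 0$ ($E{\left(Q \right)} = \left(Q - Q\right) Q = 0 Q = 0$)
$\left(E{\left(F{\left(-6,-7 \right)} \right)} - 1315443\right) + 2939527 = \left(0 - 1315443\right) + 2939527 = -1315443 + 2939527 = 1624084$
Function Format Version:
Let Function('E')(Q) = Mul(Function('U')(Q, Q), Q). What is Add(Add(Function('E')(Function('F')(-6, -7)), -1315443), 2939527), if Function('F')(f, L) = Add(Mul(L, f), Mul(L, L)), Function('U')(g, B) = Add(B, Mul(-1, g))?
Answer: 1624084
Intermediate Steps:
Function('F')(f, L) = Add(Pow(L, 2), Mul(L, f)) (Function('F')(f, L) = Add(Mul(L, f), Pow(L, 2)) = Add(Pow(L, 2), Mul(L, f)))
Function('E')(Q) = 0 (Function('E')(Q) = Mul(Add(Q, Mul(-1, Q)), Q) = Mul(0, Q) = 0)
Add(Add(Function('E')(Function('F')(-6, -7)), -1315443), 2939527) = Add(Add(0, -1315443), 2939527) = Add(-1315443, 2939527) = 1624084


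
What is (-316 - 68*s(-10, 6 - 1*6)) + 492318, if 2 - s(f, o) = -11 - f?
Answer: 491798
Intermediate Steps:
s(f, o) = 13 + f (s(f, o) = 2 - (-11 - f) = 2 + (11 + f) = 13 + f)
(-316 - 68*s(-10, 6 - 1*6)) + 492318 = (-316 - 68*(13 - 10)) + 492318 = (-316 - 68*3) + 492318 = (-316 - 204) + 492318 = -520 + 492318 = 491798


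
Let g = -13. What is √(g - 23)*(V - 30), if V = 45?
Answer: 90*I ≈ 90.0*I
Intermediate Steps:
√(g - 23)*(V - 30) = √(-13 - 23)*(45 - 30) = √(-36)*15 = (6*I)*15 = 90*I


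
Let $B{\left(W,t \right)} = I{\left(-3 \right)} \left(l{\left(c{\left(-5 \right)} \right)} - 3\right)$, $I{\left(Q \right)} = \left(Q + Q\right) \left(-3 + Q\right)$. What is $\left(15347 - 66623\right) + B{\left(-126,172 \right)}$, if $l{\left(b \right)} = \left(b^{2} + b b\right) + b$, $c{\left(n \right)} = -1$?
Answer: $-51348$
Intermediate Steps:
$l{\left(b \right)} = b + 2 b^{2}$ ($l{\left(b \right)} = \left(b^{2} + b^{2}\right) + b = 2 b^{2} + b = b + 2 b^{2}$)
$I{\left(Q \right)} = 2 Q \left(-3 + Q\right)$
$B{\left(W,t \right)} = -72$ ($B{\left(W,t \right)} = 2 \left(-3\right) \left(-3 - 3\right) \left(- (1 + 2 \left(-1\right)) - 3\right) = 2 \left(-3\right) \left(-6\right) \left(- (1 - 2) - 3\right) = 36 \left(\left(-1\right) \left(-1\right) - 3\right) = 36 \left(1 - 3\right) = 36 \left(-2\right) = -72$)
$\left(15347 - 66623\right) + B{\left(-126,172 \right)} = \left(15347 - 66623\right) - 72 = -51276 - 72 = -51348$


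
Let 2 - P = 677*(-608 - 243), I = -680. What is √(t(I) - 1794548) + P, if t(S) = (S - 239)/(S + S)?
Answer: 576129 + I*√207449670685/340 ≈ 5.7613e+5 + 1339.6*I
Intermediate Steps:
t(S) = (-239 + S)/(2*S) (t(S) = (-239 + S)/((2*S)) = (-239 + S)*(1/(2*S)) = (-239 + S)/(2*S))
P = 576129 (P = 2 - 677*(-608 - 243) = 2 - 677*(-851) = 2 - 1*(-576127) = 2 + 576127 = 576129)
√(t(I) - 1794548) + P = √((½)*(-239 - 680)/(-680) - 1794548) + 576129 = √((½)*(-1/680)*(-919) - 1794548) + 576129 = √(919/1360 - 1794548) + 576129 = √(-2440584361/1360) + 576129 = I*√207449670685/340 + 576129 = 576129 + I*√207449670685/340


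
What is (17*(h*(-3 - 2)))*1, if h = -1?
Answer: 85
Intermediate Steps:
(17*(h*(-3 - 2)))*1 = (17*(-(-3 - 2)))*1 = (17*(-1*(-5)))*1 = (17*5)*1 = 85*1 = 85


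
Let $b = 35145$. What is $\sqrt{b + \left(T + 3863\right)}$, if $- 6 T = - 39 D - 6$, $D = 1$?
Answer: $\frac{\sqrt{156062}}{2} \approx 197.52$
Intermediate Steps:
$T = \frac{15}{2}$ ($T = - \frac{\left(-39\right) 1 - 6}{6} = - \frac{-39 - 6}{6} = \left(- \frac{1}{6}\right) \left(-45\right) = \frac{15}{2} \approx 7.5$)
$\sqrt{b + \left(T + 3863\right)} = \sqrt{35145 + \left(\frac{15}{2} + 3863\right)} = \sqrt{35145 + \frac{7741}{2}} = \sqrt{\frac{78031}{2}} = \frac{\sqrt{156062}}{2}$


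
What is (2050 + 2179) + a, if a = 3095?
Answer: 7324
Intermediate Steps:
(2050 + 2179) + a = (2050 + 2179) + 3095 = 4229 + 3095 = 7324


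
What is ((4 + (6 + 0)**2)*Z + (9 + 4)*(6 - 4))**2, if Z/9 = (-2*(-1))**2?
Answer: 2149156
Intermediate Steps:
Z = 36 (Z = 9*(-2*(-1))**2 = 9*2**2 = 9*4 = 36)
((4 + (6 + 0)**2)*Z + (9 + 4)*(6 - 4))**2 = ((4 + (6 + 0)**2)*36 + (9 + 4)*(6 - 4))**2 = ((4 + 6**2)*36 + 13*2)**2 = ((4 + 36)*36 + 26)**2 = (40*36 + 26)**2 = (1440 + 26)**2 = 1466**2 = 2149156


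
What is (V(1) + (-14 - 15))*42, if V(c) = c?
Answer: -1176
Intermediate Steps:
(V(1) + (-14 - 15))*42 = (1 + (-14 - 15))*42 = (1 - 29)*42 = -28*42 = -1176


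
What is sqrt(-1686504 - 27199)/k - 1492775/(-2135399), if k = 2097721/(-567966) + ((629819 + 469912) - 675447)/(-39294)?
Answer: 1492775/2135399 - 413289926*I*sqrt(1713703)/5989013617 ≈ 0.69906 - 90.337*I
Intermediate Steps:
k = -5989013617/413289926 (k = 2097721*(-1/567966) + (1099731 - 675447)*(-1/39294) = -2097721/567966 + 424284*(-1/39294) = -2097721/567966 - 70714/6549 = -5989013617/413289926 ≈ -14.491)
sqrt(-1686504 - 27199)/k - 1492775/(-2135399) = sqrt(-1686504 - 27199)/(-5989013617/413289926) - 1492775/(-2135399) = sqrt(-1713703)*(-413289926/5989013617) - 1492775*(-1/2135399) = (I*sqrt(1713703))*(-413289926/5989013617) + 1492775/2135399 = -413289926*I*sqrt(1713703)/5989013617 + 1492775/2135399 = 1492775/2135399 - 413289926*I*sqrt(1713703)/5989013617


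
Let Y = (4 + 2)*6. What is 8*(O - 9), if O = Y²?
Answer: 10296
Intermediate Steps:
Y = 36 (Y = 6*6 = 36)
O = 1296 (O = 36² = 1296)
8*(O - 9) = 8*(1296 - 9) = 8*1287 = 10296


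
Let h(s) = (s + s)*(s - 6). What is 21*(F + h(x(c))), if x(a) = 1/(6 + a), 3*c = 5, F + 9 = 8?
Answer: -28119/529 ≈ -53.155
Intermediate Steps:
F = -1 (F = -9 + 8 = -1)
c = 5/3 (c = (1/3)*5 = 5/3 ≈ 1.6667)
h(s) = 2*s*(-6 + s) (h(s) = (2*s)*(-6 + s) = 2*s*(-6 + s))
21*(F + h(x(c))) = 21*(-1 + 2*(-6 + 1/(6 + 5/3))/(6 + 5/3)) = 21*(-1 + 2*(-6 + 1/(23/3))/(23/3)) = 21*(-1 + 2*(3/23)*(-6 + 3/23)) = 21*(-1 + 2*(3/23)*(-135/23)) = 21*(-1 - 810/529) = 21*(-1339/529) = -28119/529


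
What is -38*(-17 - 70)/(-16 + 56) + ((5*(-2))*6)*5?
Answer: -4347/20 ≈ -217.35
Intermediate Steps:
-38*(-17 - 70)/(-16 + 56) + ((5*(-2))*6)*5 = -(-3306)/40 - 10*6*5 = -(-3306)/40 - 60*5 = -38*(-87/40) - 300 = 1653/20 - 300 = -4347/20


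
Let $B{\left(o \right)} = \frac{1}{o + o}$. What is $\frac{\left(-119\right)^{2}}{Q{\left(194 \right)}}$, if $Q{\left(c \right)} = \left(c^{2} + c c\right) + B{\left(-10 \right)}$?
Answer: $\frac{283220}{1505439} \approx 0.18813$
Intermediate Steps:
$B{\left(o \right)} = \frac{1}{2 o}$
$Q{\left(c \right)} = - \frac{1}{20} + 2 c^{2}$ ($Q{\left(c \right)} = \left(c^{2} + c c\right) + \frac{1}{2 \left(-10\right)} = \left(c^{2} + c^{2}\right) + \frac{1}{2} \left(- \frac{1}{10}\right) = 2 c^{2} - \frac{1}{20} = - \frac{1}{20} + 2 c^{2}$)
$\frac{\left(-119\right)^{2}}{Q{\left(194 \right)}} = \frac{\left(-119\right)^{2}}{- \frac{1}{20} + 2 \cdot 194^{2}} = \frac{14161}{- \frac{1}{20} + 2 \cdot 37636} = \frac{14161}{- \frac{1}{20} + 75272} = \frac{14161}{\frac{1505439}{20}} = 14161 \cdot \frac{20}{1505439} = \frac{283220}{1505439}$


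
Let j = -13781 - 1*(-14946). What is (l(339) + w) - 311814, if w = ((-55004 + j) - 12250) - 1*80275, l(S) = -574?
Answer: -458752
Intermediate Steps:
j = 1165 (j = -13781 + 14946 = 1165)
w = -146364 (w = ((-55004 + 1165) - 12250) - 1*80275 = (-53839 - 12250) - 80275 = -66089 - 80275 = -146364)
(l(339) + w) - 311814 = (-574 - 146364) - 311814 = -146938 - 311814 = -458752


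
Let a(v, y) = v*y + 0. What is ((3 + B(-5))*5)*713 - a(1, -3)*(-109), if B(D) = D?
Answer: -7457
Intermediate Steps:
a(v, y) = v*y
((3 + B(-5))*5)*713 - a(1, -3)*(-109) = ((3 - 5)*5)*713 - 1*(-3)*(-109) = -2*5*713 - (-3)*(-109) = -10*713 - 1*327 = -7130 - 327 = -7457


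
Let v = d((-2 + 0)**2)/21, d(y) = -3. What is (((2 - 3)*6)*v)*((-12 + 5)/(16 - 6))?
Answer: -3/5 ≈ -0.60000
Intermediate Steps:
v = -1/7 (v = -3/21 = -3*1/21 = -1/7 ≈ -0.14286)
(((2 - 3)*6)*v)*((-12 + 5)/(16 - 6)) = (((2 - 3)*6)*(-1/7))*((-12 + 5)/(16 - 6)) = (-1*6*(-1/7))*(-7/10) = (-6*(-1/7))*(-7*1/10) = (6/7)*(-7/10) = -3/5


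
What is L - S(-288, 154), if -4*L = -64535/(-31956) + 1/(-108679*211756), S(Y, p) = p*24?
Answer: -1359236594059299835/367708589716872 ≈ -3696.5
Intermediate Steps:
S(Y, p) = 24*p
L = -185646465740923/367708589716872 (L = -(-64535/(-31956) + 1/(-108679*211756))/4 = -(-64535*(-1/31956) - 1/108679*1/211756)/4 = -(64535/31956 - 1/23013430324)/4 = -1/4*185646465740923/91927147429218 = -185646465740923/367708589716872 ≈ -0.50487)
L - S(-288, 154) = -185646465740923/367708589716872 - 24*154 = -185646465740923/367708589716872 - 1*3696 = -185646465740923/367708589716872 - 3696 = -1359236594059299835/367708589716872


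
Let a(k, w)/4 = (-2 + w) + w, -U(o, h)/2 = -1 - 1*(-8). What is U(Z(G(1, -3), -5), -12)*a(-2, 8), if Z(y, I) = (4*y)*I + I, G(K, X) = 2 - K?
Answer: -784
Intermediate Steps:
Z(y, I) = I + 4*I*y (Z(y, I) = 4*I*y + I = I + 4*I*y)
U(o, h) = -14 (U(o, h) = -2*(-1 - 1*(-8)) = -2*(-1 + 8) = -2*7 = -14)
a(k, w) = -8 + 8*w (a(k, w) = 4*((-2 + w) + w) = 4*(-2 + 2*w) = -8 + 8*w)
U(Z(G(1, -3), -5), -12)*a(-2, 8) = -14*(-8 + 8*8) = -14*(-8 + 64) = -14*56 = -784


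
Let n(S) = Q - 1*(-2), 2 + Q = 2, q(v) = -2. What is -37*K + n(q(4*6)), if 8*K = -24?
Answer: 113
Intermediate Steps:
K = -3 (K = (1/8)*(-24) = -3)
Q = 0 (Q = -2 + 2 = 0)
n(S) = 2 (n(S) = 0 - 1*(-2) = 0 + 2 = 2)
-37*K + n(q(4*6)) = -37*(-3) + 2 = 111 + 2 = 113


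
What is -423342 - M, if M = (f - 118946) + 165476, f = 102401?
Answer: -572273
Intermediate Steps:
M = 148931 (M = (102401 - 118946) + 165476 = -16545 + 165476 = 148931)
-423342 - M = -423342 - 1*148931 = -423342 - 148931 = -572273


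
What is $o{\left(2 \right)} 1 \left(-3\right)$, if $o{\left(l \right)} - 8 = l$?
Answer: $-30$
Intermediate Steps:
$o{\left(l \right)} = 8 + l$
$o{\left(2 \right)} 1 \left(-3\right) = \left(8 + 2\right) 1 \left(-3\right) = 10 \cdot 1 \left(-3\right) = 10 \left(-3\right) = -30$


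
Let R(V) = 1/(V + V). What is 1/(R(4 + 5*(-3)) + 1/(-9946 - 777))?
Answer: -235906/10745 ≈ -21.955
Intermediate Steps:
R(V) = 1/(2*V)
1/(R(4 + 5*(-3)) + 1/(-9946 - 777)) = 1/(1/(2*(4 + 5*(-3))) + 1/(-9946 - 777)) = 1/(1/(2*(4 - 15)) + 1/(-10723)) = 1/((½)/(-11) - 1/10723) = 1/((½)*(-1/11) - 1/10723) = 1/(-1/22 - 1/10723) = 1/(-10745/235906) = -235906/10745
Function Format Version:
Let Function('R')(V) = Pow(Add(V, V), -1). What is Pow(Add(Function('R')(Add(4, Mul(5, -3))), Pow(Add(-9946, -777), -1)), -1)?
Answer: Rational(-235906, 10745) ≈ -21.955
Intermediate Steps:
Function('R')(V) = Mul(Rational(1, 2), Pow(V, -1)) (Function('R')(V) = Pow(Mul(2, V), -1) = Mul(Rational(1, 2), Pow(V, -1)))
Pow(Add(Function('R')(Add(4, Mul(5, -3))), Pow(Add(-9946, -777), -1)), -1) = Pow(Add(Mul(Rational(1, 2), Pow(Add(4, Mul(5, -3)), -1)), Pow(Add(-9946, -777), -1)), -1) = Pow(Add(Mul(Rational(1, 2), Pow(Add(4, -15), -1)), Pow(-10723, -1)), -1) = Pow(Add(Mul(Rational(1, 2), Pow(-11, -1)), Rational(-1, 10723)), -1) = Pow(Add(Mul(Rational(1, 2), Rational(-1, 11)), Rational(-1, 10723)), -1) = Pow(Add(Rational(-1, 22), Rational(-1, 10723)), -1) = Pow(Rational(-10745, 235906), -1) = Rational(-235906, 10745)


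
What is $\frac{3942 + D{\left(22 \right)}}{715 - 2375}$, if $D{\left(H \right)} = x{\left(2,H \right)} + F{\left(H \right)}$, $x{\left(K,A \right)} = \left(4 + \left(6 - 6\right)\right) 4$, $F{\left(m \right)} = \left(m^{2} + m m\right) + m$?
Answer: $- \frac{1237}{415} \approx -2.9807$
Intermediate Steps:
$F{\left(m \right)} = m + 2 m^{2}$ ($F{\left(m \right)} = \left(m^{2} + m^{2}\right) + m = 2 m^{2} + m = m + 2 m^{2}$)
$x{\left(K,A \right)} = 16$ ($x{\left(K,A \right)} = \left(4 + \left(6 - 6\right)\right) 4 = \left(4 + 0\right) 4 = 4 \cdot 4 = 16$)
$D{\left(H \right)} = 16 + H \left(1 + 2 H\right)$
$\frac{3942 + D{\left(22 \right)}}{715 - 2375} = \frac{3942 + \left(16 + 22 \left(1 + 2 \cdot 22\right)\right)}{715 - 2375} = \frac{3942 + \left(16 + 22 \left(1 + 44\right)\right)}{-1660} = \left(3942 + \left(16 + 22 \cdot 45\right)\right) \left(- \frac{1}{1660}\right) = \left(3942 + \left(16 + 990\right)\right) \left(- \frac{1}{1660}\right) = \left(3942 + 1006\right) \left(- \frac{1}{1660}\right) = 4948 \left(- \frac{1}{1660}\right) = - \frac{1237}{415}$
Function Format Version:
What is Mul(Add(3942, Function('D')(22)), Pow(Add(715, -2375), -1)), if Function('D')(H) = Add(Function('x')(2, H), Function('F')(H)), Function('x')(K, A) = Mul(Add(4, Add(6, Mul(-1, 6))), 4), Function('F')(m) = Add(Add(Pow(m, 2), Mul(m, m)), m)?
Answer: Rational(-1237, 415) ≈ -2.9807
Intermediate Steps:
Function('F')(m) = Add(m, Mul(2, Pow(m, 2))) (Function('F')(m) = Add(Add(Pow(m, 2), Pow(m, 2)), m) = Add(Mul(2, Pow(m, 2)), m) = Add(m, Mul(2, Pow(m, 2))))
Function('x')(K, A) = 16 (Function('x')(K, A) = Mul(Add(4, Add(6, -6)), 4) = Mul(Add(4, 0), 4) = Mul(4, 4) = 16)
Function('D')(H) = Add(16, Mul(H, Add(1, Mul(2, H))))
Mul(Add(3942, Function('D')(22)), Pow(Add(715, -2375), -1)) = Mul(Add(3942, Add(16, Mul(22, Add(1, Mul(2, 22))))), Pow(Add(715, -2375), -1)) = Mul(Add(3942, Add(16, Mul(22, Add(1, 44)))), Pow(-1660, -1)) = Mul(Add(3942, Add(16, Mul(22, 45))), Rational(-1, 1660)) = Mul(Add(3942, Add(16, 990)), Rational(-1, 1660)) = Mul(Add(3942, 1006), Rational(-1, 1660)) = Mul(4948, Rational(-1, 1660)) = Rational(-1237, 415)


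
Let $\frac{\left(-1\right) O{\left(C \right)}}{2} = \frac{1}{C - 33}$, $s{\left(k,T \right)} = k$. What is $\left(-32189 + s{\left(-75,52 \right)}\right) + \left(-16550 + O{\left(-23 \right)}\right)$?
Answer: $- \frac{1366791}{28} \approx -48814.0$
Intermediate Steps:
$O{\left(C \right)} = - \frac{2}{-33 + C}$ ($O{\left(C \right)} = - \frac{2}{C - 33} = - \frac{2}{-33 + C}$)
$\left(-32189 + s{\left(-75,52 \right)}\right) + \left(-16550 + O{\left(-23 \right)}\right) = \left(-32189 - 75\right) - \left(16550 + \frac{2}{-33 - 23}\right) = -32264 - \left(16550 + \frac{2}{-56}\right) = -32264 - \frac{463399}{28} = - \frac{1366791}{28}$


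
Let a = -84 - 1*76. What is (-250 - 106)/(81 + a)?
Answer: 356/79 ≈ 4.5063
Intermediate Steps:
a = -160 (a = -84 - 76 = -160)
(-250 - 106)/(81 + a) = (-250 - 106)/(81 - 160) = -356/(-79) = -356*(-1/79) = 356/79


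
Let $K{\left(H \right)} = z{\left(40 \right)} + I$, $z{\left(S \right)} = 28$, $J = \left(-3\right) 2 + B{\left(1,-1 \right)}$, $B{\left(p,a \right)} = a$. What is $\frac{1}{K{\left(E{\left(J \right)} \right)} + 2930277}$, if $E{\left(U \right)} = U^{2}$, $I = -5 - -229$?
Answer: $\frac{1}{2930529} \approx 3.4124 \cdot 10^{-7}$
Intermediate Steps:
$J = -7$ ($J = \left(-3\right) 2 - 1 = -6 - 1 = -7$)
$I = 224$ ($I = -5 + 229 = 224$)
$K{\left(H \right)} = 252$ ($K{\left(H \right)} = 28 + 224 = 252$)
$\frac{1}{K{\left(E{\left(J \right)} \right)} + 2930277} = \frac{1}{252 + 2930277} = \frac{1}{2930529}$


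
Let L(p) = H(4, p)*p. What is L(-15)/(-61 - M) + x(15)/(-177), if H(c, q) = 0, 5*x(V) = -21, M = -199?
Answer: 7/295 ≈ 0.023729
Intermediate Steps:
x(V) = -21/5 (x(V) = (⅕)*(-21) = -21/5)
L(p) = 0 (L(p) = 0*p = 0)
L(-15)/(-61 - M) + x(15)/(-177) = 0/(-61 - 1*(-199)) - 21/5/(-177) = 0/(-61 + 199) - 21/5*(-1/177) = 0/138 + 7/295 = 0*(1/138) + 7/295 = 0 + 7/295 = 7/295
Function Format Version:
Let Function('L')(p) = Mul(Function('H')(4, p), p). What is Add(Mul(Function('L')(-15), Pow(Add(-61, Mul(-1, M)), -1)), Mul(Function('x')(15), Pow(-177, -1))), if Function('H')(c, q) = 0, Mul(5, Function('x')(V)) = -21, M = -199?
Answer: Rational(7, 295) ≈ 0.023729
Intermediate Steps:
Function('x')(V) = Rational(-21, 5) (Function('x')(V) = Mul(Rational(1, 5), -21) = Rational(-21, 5))
Function('L')(p) = 0 (Function('L')(p) = Mul(0, p) = 0)
Add(Mul(Function('L')(-15), Pow(Add(-61, Mul(-1, M)), -1)), Mul(Function('x')(15), Pow(-177, -1))) = Add(Mul(0, Pow(Add(-61, Mul(-1, -199)), -1)), Mul(Rational(-21, 5), Pow(-177, -1))) = Add(Mul(0, Pow(Add(-61, 199), -1)), Mul(Rational(-21, 5), Rational(-1, 177))) = Add(Mul(0, Pow(138, -1)), Rational(7, 295)) = Add(Mul(0, Rational(1, 138)), Rational(7, 295)) = Add(0, Rational(7, 295)) = Rational(7, 295)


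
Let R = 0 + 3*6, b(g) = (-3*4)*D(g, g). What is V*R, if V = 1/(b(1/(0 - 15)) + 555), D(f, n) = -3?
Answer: 6/197 ≈ 0.030457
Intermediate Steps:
b(g) = 36 (b(g) = -3*4*(-3) = -12*(-3) = 36)
R = 18 (R = 0 + 18 = 18)
V = 1/591 (V = 1/(36 + 555) = 1/591 ≈ 0.0016920)
V*R = (1/591)*18 = 6/197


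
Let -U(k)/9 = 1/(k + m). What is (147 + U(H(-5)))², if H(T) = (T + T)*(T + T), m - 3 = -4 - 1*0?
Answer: 2611456/121 ≈ 21582.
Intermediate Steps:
m = -1 (m = 3 + (-4 - 1*0) = 3 + (-4 + 0) = 3 - 4 = -1)
H(T) = 4*T² (H(T) = (2*T)*(2*T) = 4*T²)
U(k) = -9/(-1 + k) (U(k) = -9/(k - 1) = -9/(-1 + k))
(147 + U(H(-5)))² = (147 - 9/(-1 + 4*(-5)²))² = (147 - 9/(-1 + 4*25))² = (147 - 9/(-1 + 100))² = (147 - 9/99)² = (147 - 9*1/99)² = (147 - 1/11)² = (1616/11)² = 2611456/121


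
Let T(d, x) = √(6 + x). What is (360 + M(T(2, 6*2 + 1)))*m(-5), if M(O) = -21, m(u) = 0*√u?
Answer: 0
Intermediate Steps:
m(u) = 0
(360 + M(T(2, 6*2 + 1)))*m(-5) = (360 - 21)*0 = 339*0 = 0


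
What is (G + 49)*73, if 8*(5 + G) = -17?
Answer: 24455/8 ≈ 3056.9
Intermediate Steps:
G = -57/8 (G = -5 + (⅛)*(-17) = -5 - 17/8 = -57/8 ≈ -7.1250)
(G + 49)*73 = (-57/8 + 49)*73 = (335/8)*73 = 24455/8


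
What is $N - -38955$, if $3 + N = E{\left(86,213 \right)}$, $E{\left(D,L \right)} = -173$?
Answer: $38779$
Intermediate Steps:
$N = -176$ ($N = -3 - 173 = -176$)
$N - -38955 = -176 - -38955 = -176 + 38955 = 38779$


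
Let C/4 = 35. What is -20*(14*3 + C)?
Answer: -3640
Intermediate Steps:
C = 140 (C = 4*35 = 140)
-20*(14*3 + C) = -20*(14*3 + 140) = -20*(42 + 140) = -20*182 = -3640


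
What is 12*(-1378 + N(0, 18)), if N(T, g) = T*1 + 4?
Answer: -16488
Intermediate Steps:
N(T, g) = 4 + T (N(T, g) = T + 4 = 4 + T)
12*(-1378 + N(0, 18)) = 12*(-1378 + (4 + 0)) = 12*(-1378 + 4) = 12*(-1374) = -16488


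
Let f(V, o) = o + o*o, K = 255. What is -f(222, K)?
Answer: -65280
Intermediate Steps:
f(V, o) = o + o²
-f(222, K) = -255*(1 + 255) = -255*256 = -1*65280 = -65280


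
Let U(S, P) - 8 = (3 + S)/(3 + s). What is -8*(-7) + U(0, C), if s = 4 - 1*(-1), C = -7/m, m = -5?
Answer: 515/8 ≈ 64.375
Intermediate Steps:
C = 7/5 (C = -7/(-5) = -7*(-⅕) = 7/5 ≈ 1.4000)
s = 5 (s = 4 + 1 = 5)
U(S, P) = 67/8 + S/8 (U(S, P) = 8 + (3 + S)/(3 + 5) = 8 + (3 + S)/8 = 8 + (3 + S)*(⅛) = 8 + (3/8 + S/8) = 67/8 + S/8)
-8*(-7) + U(0, C) = -8*(-7) + (67/8 + (⅛)*0) = 56 + (67/8 + 0) = 56 + 67/8 = 515/8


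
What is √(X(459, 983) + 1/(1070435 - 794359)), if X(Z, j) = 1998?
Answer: √38070869978131/138038 ≈ 44.699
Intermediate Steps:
√(X(459, 983) + 1/(1070435 - 794359)) = √(1998 + 1/(1070435 - 794359)) = √(1998 + 1/276076) = √(551599849/276076) = √38070869978131/138038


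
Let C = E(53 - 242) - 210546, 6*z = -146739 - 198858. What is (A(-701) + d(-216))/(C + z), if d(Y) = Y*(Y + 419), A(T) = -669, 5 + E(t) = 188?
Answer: 89034/535925 ≈ 0.16613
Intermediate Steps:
E(t) = 183 (E(t) = -5 + 188 = 183)
z = -115199/2 (z = (-146739 - 198858)/6 = (⅙)*(-345597) = -115199/2 ≈ -57600.)
C = -210363 (C = 183 - 210546 = -210363)
d(Y) = Y*(419 + Y)
(A(-701) + d(-216))/(C + z) = (-669 - 216*(419 - 216))/(-210363 - 115199/2) = (-669 - 216*203)/(-535925/2) = (-669 - 43848)*(-2/535925) = -44517*(-2/535925) = 89034/535925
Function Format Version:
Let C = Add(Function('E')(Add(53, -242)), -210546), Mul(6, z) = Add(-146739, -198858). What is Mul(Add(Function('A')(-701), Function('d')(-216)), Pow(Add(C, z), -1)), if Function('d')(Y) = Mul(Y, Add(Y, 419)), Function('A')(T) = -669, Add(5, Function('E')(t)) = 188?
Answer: Rational(89034, 535925) ≈ 0.16613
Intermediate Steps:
Function('E')(t) = 183 (Function('E')(t) = Add(-5, 188) = 183)
z = Rational(-115199, 2) (z = Mul(Rational(1, 6), Add(-146739, -198858)) = Mul(Rational(1, 6), -345597) = Rational(-115199, 2) ≈ -57600.)
C = -210363 (C = Add(183, -210546) = -210363)
Function('d')(Y) = Mul(Y, Add(419, Y))
Mul(Add(Function('A')(-701), Function('d')(-216)), Pow(Add(C, z), -1)) = Mul(Add(-669, Mul(-216, Add(419, -216))), Pow(Add(-210363, Rational(-115199, 2)), -1)) = Mul(Add(-669, Mul(-216, 203)), Pow(Rational(-535925, 2), -1)) = Mul(Add(-669, -43848), Rational(-2, 535925)) = Mul(-44517, Rational(-2, 535925)) = Rational(89034, 535925)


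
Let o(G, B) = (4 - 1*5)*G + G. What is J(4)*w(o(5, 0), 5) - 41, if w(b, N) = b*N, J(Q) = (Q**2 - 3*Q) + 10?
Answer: -41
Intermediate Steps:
o(G, B) = 0 (o(G, B) = (4 - 5)*G + G = -G + G = 0)
J(Q) = 10 + Q**2 - 3*Q
w(b, N) = N*b
J(4)*w(o(5, 0), 5) - 41 = (10 + 4**2 - 3*4)*(5*0) - 41 = (10 + 16 - 12)*0 - 41 = 14*0 - 41 = 0 - 41 = -41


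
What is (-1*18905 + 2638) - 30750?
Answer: -47017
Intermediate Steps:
(-1*18905 + 2638) - 30750 = (-18905 + 2638) - 30750 = -16267 - 30750 = -47017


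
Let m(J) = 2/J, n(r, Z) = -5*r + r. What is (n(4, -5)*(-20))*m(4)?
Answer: 160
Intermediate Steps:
n(r, Z) = -4*r
(n(4, -5)*(-20))*m(4) = (-4*4*(-20))*(2/4) = (-16*(-20))*(2*(¼)) = 320*(½) = 160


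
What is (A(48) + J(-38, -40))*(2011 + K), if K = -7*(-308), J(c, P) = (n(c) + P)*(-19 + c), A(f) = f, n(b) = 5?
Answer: 8513181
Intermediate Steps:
J(c, P) = (-19 + c)*(5 + P) (J(c, P) = (5 + P)*(-19 + c) = (-19 + c)*(5 + P))
K = 2156
(A(48) + J(-38, -40))*(2011 + K) = (48 + (-95 - 19*(-40) + 5*(-38) - 40*(-38)))*(2011 + 2156) = (48 + (-95 + 760 - 190 + 1520))*4167 = (48 + 1995)*4167 = 2043*4167 = 8513181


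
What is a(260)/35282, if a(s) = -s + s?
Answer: 0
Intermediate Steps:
a(s) = 0
a(260)/35282 = 0/35282 = 0*(1/35282) = 0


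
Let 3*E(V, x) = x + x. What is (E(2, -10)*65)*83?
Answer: -107900/3 ≈ -35967.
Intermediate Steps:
E(V, x) = 2*x/3 (E(V, x) = (x + x)/3 = (2*x)/3 = 2*x/3)
(E(2, -10)*65)*83 = (((⅔)*(-10))*65)*83 = -20/3*65*83 = -1300/3*83 = -107900/3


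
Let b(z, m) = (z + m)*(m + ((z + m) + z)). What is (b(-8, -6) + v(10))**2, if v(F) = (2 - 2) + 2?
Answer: 155236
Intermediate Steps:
b(z, m) = (m + z)*(2*m + 2*z) (b(z, m) = (m + z)*(m + ((m + z) + z)) = (m + z)*(m + (m + 2*z)) = (m + z)*(2*m + 2*z))
v(F) = 2 (v(F) = 0 + 2 = 2)
(b(-8, -6) + v(10))**2 = ((2*(-6)**2 + 2*(-8)**2 + 4*(-6)*(-8)) + 2)**2 = ((2*36 + 2*64 + 192) + 2)**2 = ((72 + 128 + 192) + 2)**2 = (392 + 2)**2 = 394**2 = 155236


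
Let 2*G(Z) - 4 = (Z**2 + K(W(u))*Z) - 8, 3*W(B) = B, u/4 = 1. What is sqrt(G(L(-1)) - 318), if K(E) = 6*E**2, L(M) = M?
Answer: I*sqrt(11694)/6 ≈ 18.023*I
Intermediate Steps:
u = 4 (u = 4*1 = 4)
W(B) = B/3
G(Z) = -2 + Z**2/2 + 16*Z/3 (G(Z) = 2 + ((Z**2 + (6*((1/3)*4)**2)*Z) - 8)/2 = 2 + ((Z**2 + (6*(4/3)**2)*Z) - 8)/2 = 2 + ((Z**2 + (6*(16/9))*Z) - 8)/2 = 2 + ((Z**2 + 32*Z/3) - 8)/2 = 2 + (-8 + Z**2 + 32*Z/3)/2 = 2 + (-4 + Z**2/2 + 16*Z/3) = -2 + Z**2/2 + 16*Z/3)
sqrt(G(L(-1)) - 318) = sqrt((-2 + (1/2)*(-1)**2 + (16/3)*(-1)) - 318) = sqrt((-2 + (1/2)*1 - 16/3) - 318) = sqrt((-2 + 1/2 - 16/3) - 318) = sqrt(-41/6 - 318) = sqrt(-1949/6) = I*sqrt(11694)/6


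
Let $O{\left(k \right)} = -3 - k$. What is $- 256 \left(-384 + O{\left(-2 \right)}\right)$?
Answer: $98560$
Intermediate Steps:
$- 256 \left(-384 + O{\left(-2 \right)}\right) = - 256 \left(-384 - 1\right) = \left(-256\right) \left(-385\right) = 98560$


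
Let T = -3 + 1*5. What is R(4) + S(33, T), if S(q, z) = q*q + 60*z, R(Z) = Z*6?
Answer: 1233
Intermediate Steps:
R(Z) = 6*Z
T = 2 (T = -3 + 5 = 2)
S(q, z) = q² + 60*z
R(4) + S(33, T) = 6*4 + (33² + 60*2) = 24 + (1089 + 120) = 24 + 1209 = 1233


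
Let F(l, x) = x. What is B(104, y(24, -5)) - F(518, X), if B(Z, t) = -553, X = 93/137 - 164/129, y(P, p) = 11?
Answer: -9762698/17673 ≈ -552.41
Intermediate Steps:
X = -10471/17673 (X = 93*(1/137) - 164*1/129 = 93/137 - 164/129 = -10471/17673 ≈ -0.59249)
B(104, y(24, -5)) - F(518, X) = -553 - 1*(-10471/17673) = -553 + 10471/17673 = -9762698/17673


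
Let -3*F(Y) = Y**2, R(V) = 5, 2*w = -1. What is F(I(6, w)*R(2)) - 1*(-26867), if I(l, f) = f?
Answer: 322379/12 ≈ 26865.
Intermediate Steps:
w = -1/2 (w = (1/2)*(-1) = -1/2 ≈ -0.50000)
F(Y) = -Y**2/3
F(I(6, w)*R(2)) - 1*(-26867) = -(-1/2*5)**2/3 - 1*(-26867) = -(-5/2)**2/3 + 26867 = -1/3*25/4 + 26867 = -25/12 + 26867 = 322379/12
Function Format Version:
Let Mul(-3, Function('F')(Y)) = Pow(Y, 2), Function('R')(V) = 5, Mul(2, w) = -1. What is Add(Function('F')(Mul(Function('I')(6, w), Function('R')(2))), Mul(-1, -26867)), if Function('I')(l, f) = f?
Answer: Rational(322379, 12) ≈ 26865.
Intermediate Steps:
w = Rational(-1, 2) (w = Mul(Rational(1, 2), -1) = Rational(-1, 2) ≈ -0.50000)
Function('F')(Y) = Mul(Rational(-1, 3), Pow(Y, 2))
Add(Function('F')(Mul(Function('I')(6, w), Function('R')(2))), Mul(-1, -26867)) = Add(Mul(Rational(-1, 3), Pow(Mul(Rational(-1, 2), 5), 2)), Mul(-1, -26867)) = Add(Mul(Rational(-1, 3), Pow(Rational(-5, 2), 2)), 26867) = Add(Mul(Rational(-1, 3), Rational(25, 4)), 26867) = Add(Rational(-25, 12), 26867) = Rational(322379, 12)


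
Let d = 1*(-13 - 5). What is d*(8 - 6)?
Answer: -36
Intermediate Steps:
d = -18 (d = 1*(-18) = -18)
d*(8 - 6) = -18*(8 - 6) = -18*2 = -36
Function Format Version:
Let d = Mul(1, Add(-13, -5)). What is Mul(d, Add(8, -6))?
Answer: -36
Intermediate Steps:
d = -18 (d = Mul(1, -18) = -18)
Mul(d, Add(8, -6)) = Mul(-18, Add(8, -6)) = Mul(-18, 2) = -36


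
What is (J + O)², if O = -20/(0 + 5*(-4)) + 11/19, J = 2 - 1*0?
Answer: 4624/361 ≈ 12.809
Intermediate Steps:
J = 2 (J = 2 + 0 = 2)
O = 30/19 (O = -20/(0 - 20) + 11*(1/19) = -20/(-20) + 11/19 = -20*(-1/20) + 11/19 = 1 + 11/19 = 30/19 ≈ 1.5789)
(J + O)² = (2 + 30/19)² = (68/19)² = 4624/361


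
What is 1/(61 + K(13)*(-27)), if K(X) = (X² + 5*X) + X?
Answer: -1/6608 ≈ -0.00015133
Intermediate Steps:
K(X) = X² + 6*X
1/(61 + K(13)*(-27)) = 1/(61 + (13*(6 + 13))*(-27)) = 1/(61 + (13*19)*(-27)) = 1/(61 + 247*(-27)) = 1/(61 - 6669) = 1/(-6608) = -1/6608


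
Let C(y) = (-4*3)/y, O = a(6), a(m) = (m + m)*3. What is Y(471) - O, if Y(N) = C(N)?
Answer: -5656/157 ≈ -36.025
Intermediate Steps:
a(m) = 6*m (a(m) = (2*m)*3 = 6*m)
O = 36 (O = 6*6 = 36)
C(y) = -12/y
Y(N) = -12/N
Y(471) - O = -12/471 - 1*36 = -12*1/471 - 36 = -4/157 - 36 = -5656/157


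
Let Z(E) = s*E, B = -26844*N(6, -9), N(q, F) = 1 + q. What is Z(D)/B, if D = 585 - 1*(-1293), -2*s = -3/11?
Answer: -939/688996 ≈ -0.0013629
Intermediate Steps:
s = 3/22 (s = -(-3)/(2*11) = -½*(-3/11) = 3/22 ≈ 0.13636)
B = -187908 (B = -26844*(1 + 6) = -26844*7 = -187908)
D = 1878 (D = 585 + 1293 = 1878)
Z(E) = 3*E/22
Z(D)/B = ((3/22)*1878)/(-187908) = (2817/11)*(-1/187908) = -939/688996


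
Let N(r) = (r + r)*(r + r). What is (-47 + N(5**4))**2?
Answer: 2441259377209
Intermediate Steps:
N(r) = 4*r**2 (N(r) = (2*r)*(2*r) = 4*r**2)
(-47 + N(5**4))**2 = (-47 + 4*(5**4)**2)**2 = (-47 + 4*625**2)**2 = (-47 + 4*390625)**2 = (-47 + 1562500)**2 = 1562453**2 = 2441259377209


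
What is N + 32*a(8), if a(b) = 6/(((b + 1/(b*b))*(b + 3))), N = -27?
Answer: -46691/1881 ≈ -24.822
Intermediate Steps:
a(b) = 6/((3 + b)*(b + b⁻²)) (a(b) = 6/(((b + 1/(b²))*(3 + b))) = 6/(((b + b⁻²)*(3 + b))) = 6/(((3 + b)*(b + b⁻²))) = 6*(1/((3 + b)*(b + b⁻²))) = 6/((3 + b)*(b + b⁻²)))
N + 32*a(8) = -27 + 32*(6*8²/(3 + 8 + 8⁴ + 3*8³)) = -27 + 32*(6*64/(3 + 8 + 4096 + 3*512)) = -27 + 32*(6*64/(3 + 8 + 4096 + 1536)) = -27 + 32*(6*64/5643) = -27 + 32*(6*64*(1/5643)) = -27 + 32*(128/1881) = -27 + 4096/1881 = -46691/1881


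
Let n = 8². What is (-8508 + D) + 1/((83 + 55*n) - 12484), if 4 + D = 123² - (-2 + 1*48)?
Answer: 58357050/8881 ≈ 6571.0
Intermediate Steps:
n = 64
D = 15079 (D = -4 + (123² - (-2 + 1*48)) = -4 + (15129 - (-2 + 48)) = -4 + (15129 - 1*46) = -4 + (15129 - 46) = -4 + 15083 = 15079)
(-8508 + D) + 1/((83 + 55*n) - 12484) = (-8508 + 15079) + 1/((83 + 55*64) - 12484) = 6571 + 1/((83 + 3520) - 12484) = 6571 + 1/(3603 - 12484) = 6571 + 1/(-8881) = 6571 - 1/8881 = 58357050/8881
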